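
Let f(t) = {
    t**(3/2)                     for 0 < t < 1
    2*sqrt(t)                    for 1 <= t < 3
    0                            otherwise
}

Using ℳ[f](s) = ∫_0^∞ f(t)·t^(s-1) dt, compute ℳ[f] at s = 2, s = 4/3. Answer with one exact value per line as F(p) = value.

F(2) = -18/35 + 36*sqrt(3)/5
F(4/3) = -138/187 + 36*3**(5/6)/11

decompose at 1; ℳ[f](s) sums the 2 pieces' integrals
the [0, 1) slice contributes ∫ t**(3/2)·t^(s-1) dt
over [1, 3), the kernel integral of 2*sqrt(t) enters the sum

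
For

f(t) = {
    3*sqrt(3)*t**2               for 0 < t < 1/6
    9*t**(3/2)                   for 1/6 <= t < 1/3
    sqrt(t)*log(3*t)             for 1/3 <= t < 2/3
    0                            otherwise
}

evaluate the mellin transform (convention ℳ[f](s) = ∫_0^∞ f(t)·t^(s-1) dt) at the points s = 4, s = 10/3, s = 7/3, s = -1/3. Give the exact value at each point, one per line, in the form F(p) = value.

F(4) = sqrt(6)*(-182168 + 68137*sqrt(2) + 811008*log(2))/55427328
F(10/3) = 6**(1/6)*(-2850816*2**(2/3) - 101568 + 15341*sqrt(2) + 1803264*2**(5/6) + 10928128*2**(2/3)*log(2))/424147968
F(7/3) = 6**(1/6)*(-459264*2**(2/3) - 45084 + 6647*sqrt(2) + 418080*2**(5/6) + 1301248*2**(2/3)*log(2))/24886368
F(-1/3) = 6**(5/6)*(-1680*2**(1/3) - 60 + 7*sqrt(2) + 280*2**(1/3)*log(2) + 1800*2**(1/6))/280

undo the shared t-power: 3*sqrt(3)*t**(3/2) on [0, 1/6); 9*t on [1/6, 1/3); log(3*t) on [1/3, 2/3)
back out the common scale on t: t**(3/2) on [0, 1/2); 3*t on [1/2, 1); log(t) on [1, 2)
linearity at 1/6, 1/3 turns ℳ[f](s) into 3 summed integrals
on [0, 1/6): add ∫ 3*sqrt(3)*t**2·t^(s-1) dt
over [1/6, 1/3), the kernel integral of 9*t**(3/2) enters the sum
∫ sqrt(t)*log(3*t)·t^(s-1) over [1/3, 2/3)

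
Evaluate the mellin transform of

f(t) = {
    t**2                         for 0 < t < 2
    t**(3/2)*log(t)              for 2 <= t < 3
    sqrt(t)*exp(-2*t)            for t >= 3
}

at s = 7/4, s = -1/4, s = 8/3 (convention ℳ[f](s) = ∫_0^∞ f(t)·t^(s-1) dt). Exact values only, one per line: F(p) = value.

invert the shared t-power to get t**(3/2) on [0, 2); t*log(t) on [2, 3); exp(-2*t) on [3, ∞)
split f at 2, 3: ℳ[f](s) collects 3 kernel integrals
segment [0, 2) carries t**2; integrate it
segment [2, 3) carries t**(3/2)*log(t); integrate it
∫ over [3, ∞) of sqrt(t)*exp(-2*t)·t^(s-1) joins the sum

F(7/4) = -432*3**(1/4)/169 - 32*2**(1/4)*log(2)/13 + 2**(3/4)*uppergamma(9/4, 6)/8 + 128*2**(1/4)/169 + 32*2**(3/4)/15 + 108*3**(1/4)*log(3)/13
F(-1/4) = -48*3**(1/4)/25 - 8*2**(1/4)*log(2)/5 + 2**(3/4)*uppergamma(1/4, 6)/2 + 32*2**(1/4)/25 + 8*2**(3/4)/7 + 12*3**(1/4)*log(3)/5
F(8/3) = -2916*3**(1/6)/625 - 96*2**(1/6)*log(2)/25 + 2**(5/6)*uppergamma(19/6, 6)/16 + 576*2**(1/6)/625 + 24*2**(2/3)/7 + 486*3**(1/6)*log(3)/25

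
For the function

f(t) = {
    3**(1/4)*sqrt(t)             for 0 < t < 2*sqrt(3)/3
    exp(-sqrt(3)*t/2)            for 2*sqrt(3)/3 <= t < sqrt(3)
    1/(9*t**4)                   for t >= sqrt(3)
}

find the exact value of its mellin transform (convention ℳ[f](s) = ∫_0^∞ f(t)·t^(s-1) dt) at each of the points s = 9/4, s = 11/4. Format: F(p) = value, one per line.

F(9/4) = 4*3**(7/8)*(-693*2**(1/4)*uppergamma(9/4, 3/2) + 11*3**(1/4) + 252*2**(3/4) + 693*2**(1/4)*uppergamma(9/4, 1))/6237
F(11/4) = 4*3**(5/8)*(-585*2**(3/4)*uppergamma(11/4, 3/2) + 13*3**(3/4) + 360*2**(1/4) + 585*2**(3/4)*uppergamma(11/4, 1))/5265

strip the power substitution: 3**(1/4)*t**(1/4) on [0, 4/3); exp(-sqrt(3)*sqrt(t)/2) on [4/3, 3); 1/(9*t**2) on [3, ∞)
peel off the common scale on t: t**(1/4) on [0, 4); exp(-sqrt(t)/2) on [4, 9); t**(-2) on [9, ∞)
remove the power substitution first: sqrt(t) on [0, 2); exp(-t/2) on [2, 3); t**(-4) on [3, ∞)
cuts at 2*sqrt(3)/3, sqrt(3): linearity sums the 3 kernel integrals
the [0, 2*sqrt(3)/3) slice contributes ∫ 3**(1/4)*sqrt(t)·t^(s-1) dt
between 2*sqrt(3)/3 and sqrt(3) the integrand is exp(-sqrt(3)*t/2)·t^(s-1)
piece [sqrt(3), ∞): integrate 1/(9*t**4) against the kernel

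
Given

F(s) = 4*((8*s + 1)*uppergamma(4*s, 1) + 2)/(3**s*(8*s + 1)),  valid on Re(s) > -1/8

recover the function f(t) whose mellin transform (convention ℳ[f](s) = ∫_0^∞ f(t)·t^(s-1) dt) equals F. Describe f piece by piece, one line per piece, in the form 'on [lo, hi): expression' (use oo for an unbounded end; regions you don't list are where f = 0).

back out the common scale on t: t**(1/8) on [0, 1); exp(-t**(1/4)) on [1, ∞)
back out the power substitution: t**(1/4) on [0, 1); exp(-sqrt(t)) on [1, ∞)
invert the power substitution to get sqrt(t) on [0, 1); exp(-t) on [1, ∞)
along the cuts 1/3, ℳ[f](s) splits into 2 integrals
[0, 1/3) adds the kernel integral of 3**(1/8)*t**(1/8)
on [1/3, ∞) integrate f = exp(-3**(1/4)*t**(1/4)) against the kernel

on [0, 1/3): 3**(1/8)*t**(1/8)
on [1/3, oo): exp(-3**(1/4)*t**(1/4))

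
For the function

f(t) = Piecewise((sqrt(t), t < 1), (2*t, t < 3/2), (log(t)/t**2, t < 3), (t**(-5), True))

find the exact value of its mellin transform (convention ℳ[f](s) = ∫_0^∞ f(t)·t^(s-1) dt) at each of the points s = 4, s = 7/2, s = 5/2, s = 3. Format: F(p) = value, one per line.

F(4) = 9*log(2)/8 + 271/180 + 27*log(3)/8
F(7/2) = -34*sqrt(3)/27 - 7/36 + log(2**(sqrt(6)/2)*3**(-sqrt(6)/2 + 2*sqrt(3))) + 35*sqrt(6)/24
F(5/2) = -538*sqrt(3)/135 - 5/21 + log(2**(sqrt(6))*3**(-sqrt(6) + 2*sqrt(3))) + 83*sqrt(6)/28
F(3) = 1759/2016 + 3*log(2)/2 + 3*log(3)/2

the shared t-power comes off first: t**(3/2) on [0, 1); 2*t**2 on [1, 3/2); log(t)/t on [3/2, 3); …
f breaks at 1, 3/2, 3 into 4 integrals to sum
[0, 1) adds the kernel integral of sqrt(t)
on [1, 3/2) integrate f = 2*t against the kernel
∫ log(t)/t**2·t^(s-1) over [3/2, 3)
[3, ∞) adds the kernel integral of t**(-5)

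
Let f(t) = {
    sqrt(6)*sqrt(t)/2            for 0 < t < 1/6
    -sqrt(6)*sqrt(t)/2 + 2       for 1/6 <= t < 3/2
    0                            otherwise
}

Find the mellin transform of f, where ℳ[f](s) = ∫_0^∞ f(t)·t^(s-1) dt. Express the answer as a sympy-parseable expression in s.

back out the common scale on t: sqrt(t) on [0, 1/4); 2 - sqrt(t) on [1/4, 9/4)
remove the power substitution first: t on [0, 1/2); 2 - t on [1/2, 3/2)
linearity at 1/6 turns ℳ[f](s) into 2 summed integrals
piece [0, 1/6): integrate sqrt(6)*sqrt(t)/2 against the kernel
the [1/6, 3/2) slice contributes ∫ (-sqrt(6)*sqrt(t)/2 + 2)·t^(s-1) dt

(9**s*s + 2*9**s - 2*s - 2)/(6**s*s*(2*s + 1))
  Re(s) > -1/2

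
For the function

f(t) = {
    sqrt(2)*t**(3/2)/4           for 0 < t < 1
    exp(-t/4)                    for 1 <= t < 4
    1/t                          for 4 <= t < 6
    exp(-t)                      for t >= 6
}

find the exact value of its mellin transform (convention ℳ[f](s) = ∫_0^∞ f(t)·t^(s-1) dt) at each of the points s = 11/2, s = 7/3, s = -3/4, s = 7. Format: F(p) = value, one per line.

remove the common scale on t first: t**(3/2) on [0, 1/2); exp(-t/2) on [1/2, 2); 1/(2*t) on [2, 3); …
treat the 4 regions marked off by 1, 4, 6 separately and sum
on [0, 1): add ∫ sqrt(2)*t**(3/2)/4·t^(s-1) dt
the [1, 4) slice contributes ∫ exp(-t/4)·t^(s-1) dt
between 4 and 6 the integrand is 1/t·t^(s-1)
the [6, ∞) slice contributes ∫ exp(-t)·t^(s-1) dt

F(11/2) = -245120*exp(-1) - 60480*sqrt(pi)*erfc(1) - 1024/9 + 945*sqrt(pi)*erfc(sqrt(6))/32 + sqrt(2)/28 + 50085*sqrt(6)*exp(-6)/16 + 288*sqrt(6) + 60480*sqrt(pi)*erfc(1/2) + 71644*exp(-1/4)
F(7/3) = -16*2**(2/3)*uppergamma(7/3, 1) - 3*2**(2/3) + uppergamma(7/3, 6) + 3*sqrt(2)/46 + 9*6**(1/3)/2 + 16*2**(2/3)*uppergamma(7/3, 1/4)
F(-3/4) = -sqrt(2)*uppergamma(-3/4, 1)/4 - 6**(1/4)/63 + uppergamma(-3/4, 6) + 31*sqrt(2)/84 + sqrt(2)*uppergamma(-3/4, 1/4)/4
F(7) = -32063488*exp(-1) + sqrt(2)/34 + 176112*exp(-6) + 21280/3 + 15146980*exp(-1/4)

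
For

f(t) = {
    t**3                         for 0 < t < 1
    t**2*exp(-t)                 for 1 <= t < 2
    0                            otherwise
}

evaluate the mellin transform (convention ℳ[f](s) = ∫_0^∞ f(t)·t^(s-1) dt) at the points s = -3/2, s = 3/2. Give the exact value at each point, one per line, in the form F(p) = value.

strip the shared t-power: t on [0, 1); exp(-t) on [1, 2)
treat the 2 regions marked off by 1 separately and sum
on [0, 1): add ∫ t**3·t^(s-1) dt
the [1, 2) slice contributes ∫ t**2*exp(-t)·t^(s-1) dt

F(-3/2) = -sqrt(pi)*erfc(sqrt(2)) + sqrt(pi)*erfc(1) + 2/3
F(3/2) = (-918*sqrt(2) + (-135*sqrt(pi)*erfc(sqrt(2)) + 16 + 135*sqrt(pi)*erfc(1))*exp(2) + 522*E)*exp(-2)/72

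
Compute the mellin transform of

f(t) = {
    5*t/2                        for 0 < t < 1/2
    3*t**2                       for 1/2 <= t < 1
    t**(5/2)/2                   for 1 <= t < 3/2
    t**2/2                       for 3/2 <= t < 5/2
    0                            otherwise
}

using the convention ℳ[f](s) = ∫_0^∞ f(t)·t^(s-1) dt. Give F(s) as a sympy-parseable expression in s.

(9*2**(1/2 - s)*3**(s + 1/2)*(s + 1)*(s + 2) - 9*(3/2)**s*(s + 1)*(2*s + 5) + 25*(5/2)**s*(s + 1)*(2*s + 5) - 8*(s + 1)*(s + 2) + 24*(s + 1)*(2*s + 5) - 6*(s + 1)*(2*s + 5)/2**s + 10*(s + 2)*(2*s + 5)/2**s)/(8*(s + 1)*(s + 2)*(2*s + 5))
  Re(s) > -1

treat the 4 regions marked off by 1/2, 1, 3/2 separately and sum
segment [0, 1/2) carries 5*t/2; integrate it
the [1/2, 1) slice contributes ∫ 3*t**2·t^(s-1) dt
on [1, 3/2) integrate f = t**(5/2)/2 against the kernel
[3/2, 5/2) adds the kernel integral of t**2/2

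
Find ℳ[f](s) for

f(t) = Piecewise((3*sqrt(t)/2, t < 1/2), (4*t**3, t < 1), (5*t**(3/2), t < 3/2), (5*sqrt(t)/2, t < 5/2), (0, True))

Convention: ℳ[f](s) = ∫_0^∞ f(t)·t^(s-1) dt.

(-4*2**(-s - 3)*(2*s + 1)*(2*s + 3) + 3*2**(-s - 1/2)*(s + 3)*(2*s + 3) - 5*(3/2)**(s + 1/2)*(s + 3)*(2*s + 3) + 10*(3/2)**(s + 3/2)*(s + 3)*(2*s + 1) + 5*(5/2)**(s + 1/2)*(s + 3)*(2*s + 3) - 10*(s + 3)*(2*s + 1) + 4*(2*s + 1)*(2*s + 3))/((s + 3)*(2*s + 1)*(2*s + 3))
  Re(s) > -1/2

cuts at 1/2, 1, 3/2: linearity sums the 4 kernel integrals
for t in [0, 1/2): the term is ∫ 3*sqrt(t)/2·t^(s-1)
the [1/2, 1) slice contributes ∫ 4*t**3·t^(s-1) dt
segment [1, 3/2) carries 5*t**(3/2); integrate it
segment 3/2 to 5/2 holds 5*sqrt(t)/2; add its integral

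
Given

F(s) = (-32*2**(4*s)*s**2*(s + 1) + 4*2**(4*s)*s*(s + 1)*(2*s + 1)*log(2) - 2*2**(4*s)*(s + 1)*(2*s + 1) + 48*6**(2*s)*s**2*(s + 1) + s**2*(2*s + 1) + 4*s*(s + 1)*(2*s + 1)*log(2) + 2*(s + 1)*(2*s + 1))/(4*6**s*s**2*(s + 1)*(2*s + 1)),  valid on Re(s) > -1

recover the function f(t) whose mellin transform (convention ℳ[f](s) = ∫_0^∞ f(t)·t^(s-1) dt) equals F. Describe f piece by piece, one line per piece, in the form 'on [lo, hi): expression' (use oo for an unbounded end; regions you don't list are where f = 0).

on [0, 1/6): 3*t/2
on [1/6, 8/3): log(sqrt(6)*sqrt(t)/2)
on [8/3, 6): sqrt(6)*sqrt(t)

invert the common scale on t to get t on [0, 1/4); log(sqrt(t)) on [1/4, 4); 2*sqrt(t) on [4, 9)
remove the power substitution first: t**2 on [0, 1/2); log(t) on [1/2, 2); 2*t on [2, 3)
linearity at 1/6, 8/3 turns ℳ[f](s) into 3 summed integrals
piece [0, 1/6): integrate 3*t/2 against the kernel
over [1/6, 8/3), the kernel integral of log(sqrt(6)*sqrt(t)/2) enters the sum
segment 8/3 to 6 holds sqrt(6)*sqrt(t); add its integral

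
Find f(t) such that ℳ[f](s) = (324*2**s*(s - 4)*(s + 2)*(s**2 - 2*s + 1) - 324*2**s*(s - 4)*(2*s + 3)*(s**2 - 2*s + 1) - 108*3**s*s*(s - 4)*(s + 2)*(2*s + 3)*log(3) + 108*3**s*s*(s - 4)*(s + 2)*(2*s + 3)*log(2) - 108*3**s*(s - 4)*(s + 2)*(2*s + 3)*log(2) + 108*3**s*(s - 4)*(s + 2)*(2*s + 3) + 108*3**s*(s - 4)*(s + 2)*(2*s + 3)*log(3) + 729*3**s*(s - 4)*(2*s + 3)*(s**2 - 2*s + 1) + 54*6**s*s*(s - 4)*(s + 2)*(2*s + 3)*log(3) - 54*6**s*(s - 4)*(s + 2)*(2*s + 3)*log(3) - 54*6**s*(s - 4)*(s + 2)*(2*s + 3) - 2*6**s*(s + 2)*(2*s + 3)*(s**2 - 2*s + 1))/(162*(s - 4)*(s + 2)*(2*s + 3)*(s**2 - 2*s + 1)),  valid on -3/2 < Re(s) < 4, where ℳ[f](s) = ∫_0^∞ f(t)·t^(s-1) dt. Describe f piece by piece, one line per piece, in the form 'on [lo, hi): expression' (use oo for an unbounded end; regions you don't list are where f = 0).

back out the common scale on t: t**(3/2) on [0, 1); 2*t**2 on [1, 3/2); log(t)/t on [3/2, 3); …
summing 4 kernel integrals split by 2, 3, 6 yields ℳ[f](s)
segment [0, 2) carries sqrt(2)*t**(3/2)/4; integrate it
between 2 and 3 the integrand is t**2/2·t^(s-1)
between 3 and 6 the integrand is 2*log(t/2)/t·t^(s-1)
the [6, ∞) slice contributes ∫ 16/t**4·t^(s-1) dt

on [0, 2): sqrt(2)*t**(3/2)/4
on [2, 3): t**2/2
on [3, 6): 2*log(t/2)/t
on [6, oo): 16/t**4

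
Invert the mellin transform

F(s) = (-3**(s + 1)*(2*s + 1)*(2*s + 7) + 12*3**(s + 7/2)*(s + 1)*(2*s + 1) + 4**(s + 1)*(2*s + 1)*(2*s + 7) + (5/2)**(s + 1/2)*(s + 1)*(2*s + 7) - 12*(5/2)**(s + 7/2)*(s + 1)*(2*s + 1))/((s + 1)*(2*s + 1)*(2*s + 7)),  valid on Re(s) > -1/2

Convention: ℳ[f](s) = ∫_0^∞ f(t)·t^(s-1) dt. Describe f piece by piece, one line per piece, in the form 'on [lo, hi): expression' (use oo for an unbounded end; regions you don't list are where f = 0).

linearity at 5/2, 3 turns ℳ[f](s) into 3 summed integrals
for t in [0, 5/2): the term is ∫ sqrt(t)/2·t^(s-1)
segment [5/2, 3) carries 6*t**(7/2); integrate it
∫ t·t^(s-1) over [3, 4)

on [0, 5/2): sqrt(t)/2
on [5/2, 3): 6*t**(7/2)
on [3, 4): t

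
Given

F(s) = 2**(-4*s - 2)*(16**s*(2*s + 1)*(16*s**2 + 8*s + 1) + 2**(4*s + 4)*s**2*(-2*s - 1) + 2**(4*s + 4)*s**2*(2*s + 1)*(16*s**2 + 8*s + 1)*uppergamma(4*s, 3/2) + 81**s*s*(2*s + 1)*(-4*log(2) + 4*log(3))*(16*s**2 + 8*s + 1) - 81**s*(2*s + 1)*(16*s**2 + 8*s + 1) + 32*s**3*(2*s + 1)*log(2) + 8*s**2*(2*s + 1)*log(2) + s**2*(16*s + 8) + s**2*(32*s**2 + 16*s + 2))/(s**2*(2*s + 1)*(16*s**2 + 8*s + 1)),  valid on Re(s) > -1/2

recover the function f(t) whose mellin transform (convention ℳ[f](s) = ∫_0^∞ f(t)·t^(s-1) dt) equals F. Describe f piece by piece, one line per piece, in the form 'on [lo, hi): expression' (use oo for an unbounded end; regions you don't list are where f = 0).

peel off the power substitution: t on [0, 1/4); sqrt(t)*log(sqrt(t)) on [1/4, 1); log(sqrt(t)) on [1, 9/4); …
remove the power substitution first: t**2 on [0, 1/2); t*log(t) on [1/2, 1); log(t) on [1, 3/2); …
cuts at 1/16, 1, 81/16: linearity sums the 4 kernel integrals
on [0, 1/16): add ∫ sqrt(t)·t^(s-1) dt
over [1/16, 1), the kernel integral of t**(1/4)*log(t**(1/4)) enters the sum
segment 1 to 81/16 holds log(t**(1/4)); add its integral
for t in [81/16, ∞): the term is ∫ exp(-t**(1/4))·t^(s-1)

on [0, 1/16): sqrt(t)
on [1/16, 1): t**(1/4)*log(t**(1/4))
on [1, 81/16): log(t**(1/4))
on [81/16, oo): exp(-t**(1/4))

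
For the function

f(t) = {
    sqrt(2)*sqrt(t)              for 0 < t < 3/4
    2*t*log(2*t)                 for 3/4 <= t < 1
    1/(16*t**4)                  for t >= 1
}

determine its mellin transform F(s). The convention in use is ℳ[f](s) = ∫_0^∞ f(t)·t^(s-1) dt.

(-32*2**(2*s)*(s - 4)*(2*s + 1) + 3**s*s*(s - 4)*(2*s + 1)*(-24*log(3) + 24*log(2)) + 3**s*(s - 4)*(2*s + 1)*(-24*log(3) + 24*log(2)) + 24*3**s*(s - 4)*(2*s + 1) + 16*3**s*sqrt(6)*(s - 4)*(s**2 + 2*s + 1) + 32*4**s*s*(s - 4)*(2*s + 1)*log(2) + 32*4**s*(s - 4)*(2*s + 1)*log(2) - 4**s*(2*s + 1)*(s**2 + 2*s + 1))/(16*2**(2*s)*(s - 4)*(2*s + 1)*(s**2 + 2*s + 1))
  -1/2 < Re(s) < 4

undo the common scale on t: sqrt(t) on [0, 3/2); t*log(t) on [3/2, 2); t**(-4) on [2, ∞)
decompose at 3/4, 1; ℳ[f](s) sums the 3 pieces' integrals
on [0, 3/4) integrate f = sqrt(2)*sqrt(t) against the kernel
[3/4, 1) adds the kernel integral of 2*t*log(2*t)
over [1, ∞), the kernel integral of 1/(16*t**4) enters the sum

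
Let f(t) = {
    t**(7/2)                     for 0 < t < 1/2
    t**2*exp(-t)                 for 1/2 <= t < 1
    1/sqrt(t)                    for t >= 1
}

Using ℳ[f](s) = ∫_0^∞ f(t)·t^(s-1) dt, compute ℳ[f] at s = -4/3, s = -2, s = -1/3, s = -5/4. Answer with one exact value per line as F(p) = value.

the shared t-power comes off first: t**(3/2) on [0, 1/2); exp(-t) on [1/2, 1); t**(-5/2) on [1, ∞)
treat the 3 regions marked off by 1/2, 1 separately and sum
piece [0, 1/2): integrate t**(7/2) against the kernel
for t in [1/2, 1): the term is ∫ t**2*exp(-t)·t^(s-1)
∫ over [1, ∞) of 1/sqrt(t)·t^(s-1) joins the sum

F(-4/3) = -uppergamma(2/3, 1) + 3*2**(5/6)/52 + 6/11 + uppergamma(2/3, 1/2)
F(-2) = Ei(-1) + sqrt(2)/6 + 2/5 - Ei(-1/2)
F(-1/3) = -uppergamma(5/3, 1) + 3*2**(5/6)/152 + uppergamma(5/3, 1/2) + 6/5
F(-5/4) = -uppergamma(3/4, 1) + 2**(3/4)/18 + 4/7 + uppergamma(3/4, 1/2)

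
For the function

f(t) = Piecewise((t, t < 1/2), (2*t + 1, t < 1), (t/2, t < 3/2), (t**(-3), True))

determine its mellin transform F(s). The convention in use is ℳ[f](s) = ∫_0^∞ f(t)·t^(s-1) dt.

(270*2**s*s**2 - 702*2**s*s - 324*2**s + 49*3**s*s**2 - 275*3**s*s - 162*s**2 + 378*s + 324)/(108*2**s*s*(s**2 - 2*s - 3))
  -1 < Re(s) < 3

treat the 4 regions marked off by 1/2, 1, 3/2 separately and sum
∫ t·t^(s-1) over [0, 1/2)
over [1/2, 1), the kernel integral of (2*t + 1) enters the sum
piece [1, 3/2): integrate t/2 against the kernel
over [3/2, ∞), the kernel integral of t**(-3) enters the sum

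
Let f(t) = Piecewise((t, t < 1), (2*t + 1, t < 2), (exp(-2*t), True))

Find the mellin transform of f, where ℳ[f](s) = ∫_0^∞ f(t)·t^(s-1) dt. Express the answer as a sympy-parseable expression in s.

decompose at 1, 2; ℳ[f](s) sums the 3 pieces' integrals
between 0 and 1 the integrand is t·t^(s-1)
the [1, 2) slice contributes ∫ (2*t + 1)·t^(s-1) dt
the [2, ∞) slice contributes ∫ exp(-2*t)·t^(s-1) dt

(2**s*s*(s + 1)*uppergamma(s, 4) - 2*4**s*s - 4**s + 5*8**s*s + 8**s)/(4**s*s*(s + 1))
  Re(s) > -1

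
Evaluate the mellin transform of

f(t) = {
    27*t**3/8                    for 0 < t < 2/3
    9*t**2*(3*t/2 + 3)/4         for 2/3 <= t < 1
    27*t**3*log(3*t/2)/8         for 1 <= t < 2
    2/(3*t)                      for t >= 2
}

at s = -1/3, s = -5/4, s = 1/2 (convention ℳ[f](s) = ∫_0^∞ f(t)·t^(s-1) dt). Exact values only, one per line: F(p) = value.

reversing the common scale on t: t**3/8 on [0, 2); t**2*(t/2 + 3)/4 on [2, 3); t**3*log(t/2)/8 on [3, 6); …
reversing the common scale on t: t**3 on [0, 1); t**2*(t + 3) on [1, 3/2); t**3*log(t) on [3/2, 3); …
invert the shared t-power to get t on [0, 1); t + 3 on [1, 3/2); t*log(t) on [3/2, 3); …
cuts at 2/3, 1, 2: linearity sums the 4 kernel integrals
between 0 and 2/3 the integrand is 27*t**3/8·t^(s-1)
over [2/3, 1), the kernel integral of 9*t**2*(3*t/2 + 3)/4 enters the sum
piece [1, 2): integrate 27*t**3*log(3*t/2)/8 against the kernel
over [2, ∞), the kernel integral of 2/(3*t) enters the sum

F(-1/3) = -227*2**(2/3)/128 - 9*2**(2/3)*3**(1/3)/10 - 81*log(3)/64 + 81*log(2)/64 + 14823/2560 + 81*2**(2/3)*log(3)/16
F(-5/4) = -3*2**(3/4)*3**(1/4) - 2867*2**(3/4)/1323 - 27*log(3)/14 + 27*log(2)/14 + 27*2**(3/4)*log(3)/7 + 1179/98
F(1/2) = -226*sqrt(2)/147 - 27*log(3)/28 - 2*sqrt(6)/5 + 27*log(2)/28 + 3861/980 + 54*sqrt(2)*log(3)/7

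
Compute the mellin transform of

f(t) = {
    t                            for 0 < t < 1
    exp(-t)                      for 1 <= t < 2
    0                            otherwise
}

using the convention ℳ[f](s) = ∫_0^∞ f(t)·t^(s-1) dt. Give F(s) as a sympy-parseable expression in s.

treat the 2 regions marked off by 1 separately and sum
segment [0, 1) carries t; integrate it
on [1, 2) integrate f = exp(-t) against the kernel

((s + 1)*uppergamma(s, 1) - (s + 1)*uppergamma(s, 2) + 1)/(s + 1)
  Re(s) > -1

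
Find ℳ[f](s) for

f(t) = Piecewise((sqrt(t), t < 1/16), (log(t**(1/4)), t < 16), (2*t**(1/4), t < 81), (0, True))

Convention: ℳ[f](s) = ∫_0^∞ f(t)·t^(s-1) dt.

the power substitution comes off first: t on [0, 1/4); log(sqrt(t)) on [1/4, 4); 2*sqrt(t) on [4, 9)
invert the power substitution to get t**2 on [0, 1/2); log(t) on [1/2, 2); 2*t on [2, 3)
summing 3 kernel integrals split by 1/16, 16 yields ℳ[f](s)
between 0 and 1/16 the integrand is sqrt(t)·t^(s-1)
on [1/16, 16): add ∫ log(t**(1/4))·t^(s-1) dt
the [16, 81) slice contributes ∫ 2*t**(1/4)·t^(s-1) dt

(-64*2**(8*s)*s**2*(2*s + 1) + 4*256**s*s*(2*s + 1)*(4*s + 1)*log(2) - 256**s*(2*s + 1)*(4*s + 1) + 96*6**(4*s)*s**2*(2*s + 1) + 2*s**2*(4*s + 1) + 4*s*(2*s + 1)*(4*s + 1)*log(2) + (2*s + 1)*(4*s + 1))/(4*2**(4*s)*s**2*(2*s + 1)*(4*s + 1))
  Re(s) > -1/2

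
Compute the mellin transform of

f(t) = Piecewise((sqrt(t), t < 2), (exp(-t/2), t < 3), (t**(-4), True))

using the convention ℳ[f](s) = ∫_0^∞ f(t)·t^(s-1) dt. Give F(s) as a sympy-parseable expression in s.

f breaks at 2, 3 into 3 integrals to sum
piece [0, 2): integrate sqrt(t) against the kernel
on [2, 3): add ∫ exp(-t/2)·t^(s-1) dt
segment [3, ∞) carries t**(-4); integrate it

(2**s*(s - 4)*(2*s + 1)*uppergamma(s, 1) - 2**s*(s - 4)*(2*s + 1)*uppergamma(s, 3/2) + 2*2**(s + 1/2)*(s - 4) - 3**s*(2*s + 1)/81)/((s - 4)*(2*s + 1))
  -1/2 < Re(s) < 4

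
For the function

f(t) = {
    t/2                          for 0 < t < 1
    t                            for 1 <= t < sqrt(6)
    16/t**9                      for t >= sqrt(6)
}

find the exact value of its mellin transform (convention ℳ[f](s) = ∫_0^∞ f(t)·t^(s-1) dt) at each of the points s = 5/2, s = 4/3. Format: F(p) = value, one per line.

F(5/2) = -1/7 + 12650*6**(3/4)/7371
F(4/3) = -3/14 + 11185*6**(1/6)/4347

peel off the shared t-power: t**2/2 on [0, 1); t**2 on [1, sqrt(6)); 16/t**8 on [sqrt(6), ∞)
undo the power substitution: t/2 on [0, 1); t on [1, 6); 16/t**4 on [6, ∞)
remove the common scale on t first: t on [0, 1/2); 2*t on [1/2, 3); t**(-4) on [3, ∞)
integrate the 3 segments split at 1, sqrt(6), then add the results
piece [0, 1): integrate t/2 against the kernel
between 1 and sqrt(6) the integrand is t·t^(s-1)
on [sqrt(6), ∞): add ∫ 16/t**9·t^(s-1) dt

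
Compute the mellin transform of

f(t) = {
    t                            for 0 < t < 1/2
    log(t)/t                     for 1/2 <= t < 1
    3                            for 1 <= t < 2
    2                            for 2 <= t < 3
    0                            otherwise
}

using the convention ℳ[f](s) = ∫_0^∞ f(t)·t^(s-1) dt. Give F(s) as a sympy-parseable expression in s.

summing 4 kernel integrals split by 1/2, 1, 2 yields ℳ[f](s)
segment [0, 1/2) carries t; integrate it
over [1/2, 1), the kernel integral of log(t)/t enters the sum
∫ over [1, 2) of 3·t^(s-1) joins the sum
piece [2, 3): integrate 2 against the kernel

(2*2**(2*s)*(s + 1)*(s**2 - 2*s + 1) - 2*2**s*s*(s + 1) - 6*2**s*(s + 1)*(s**2 - 2*s + 1) + 4*6**s*(s + 1)*(s**2 - 2*s + 1) + 4*s**2*(s + 1)*log(2) - 4*s*(s + 1)*log(2) + 4*s*(s + 1) + s*(s**2 - 2*s + 1))/(2*2**s*s*(s + 1)*(s**2 - 2*s + 1))
  Re(s) > -1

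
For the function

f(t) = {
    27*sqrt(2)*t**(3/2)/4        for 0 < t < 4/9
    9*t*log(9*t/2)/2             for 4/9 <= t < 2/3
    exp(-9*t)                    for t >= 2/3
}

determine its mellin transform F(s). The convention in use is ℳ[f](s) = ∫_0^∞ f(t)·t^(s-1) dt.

(-12**s*s*(2*s + 3)*log(4) - 12**s*(2*s + 3)*log(4) + 12**s*(4*s + 6) + 12**s*sqrt(2)*(4*s**2 + 8*s + 4) + 3*18**s*s*(2*s + 3)*log(3) + 18**s*(-6*s - 9) + 3*18**s*(2*s + 3)*log(3) + 3**s*(2*s + 3)*(s**2 + 2*s + 1)*uppergamma(s, 6))/(27**s*(2*s + 3)*(s**2 + 2*s + 1))
  Re(s) > -3/2

remove the common scale on t first: 3*sqrt(6)*t**(3/2)/4 on [0, 4/3); 3*t*log(3*t/2)/2 on [4/3, 2); exp(-3*t) on [2, ∞)
strip the common scale on t: t**(3/2) on [0, 2); t*log(t) on [2, 3); exp(-2*t) on [3, ∞)
linearity at 4/9, 2/3 turns ℳ[f](s) into 3 summed integrals
the [0, 4/9) slice contributes ∫ 27*sqrt(2)*t**(3/2)/4·t^(s-1) dt
∫ over [4/9, 2/3) of 9*t*log(9*t/2)/2·t^(s-1) joins the sum
over [2/3, ∞), the kernel integral of exp(-9*t) enters the sum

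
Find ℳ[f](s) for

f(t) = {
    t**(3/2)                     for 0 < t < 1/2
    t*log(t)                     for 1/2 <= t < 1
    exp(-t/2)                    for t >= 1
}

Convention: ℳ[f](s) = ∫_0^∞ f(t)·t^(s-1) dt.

split f at 1/2, 1: ℳ[f](s) collects 3 kernel integrals
the [0, 1/2) slice contributes ∫ t**(3/2)·t^(s-1) dt
between 1/2 and 1 the integrand is t*log(t)·t^(s-1)
[1, ∞) adds the kernel integral of exp(-t/2)

(2*2**(2*s)*(2*s + 3)*(s**2 + 2*s + 1)*uppergamma(s, 1/2) - 2*2**s*(2*s + 3) + s*(2*s + 3)*log(2) + 2*s + (2*s + 3)*log(2) + sqrt(2)*(s**2 + 2*s + 1) + 3)/(2*2**s*(2*s + 3)*(s**2 + 2*s + 1))
  Re(s) > -3/2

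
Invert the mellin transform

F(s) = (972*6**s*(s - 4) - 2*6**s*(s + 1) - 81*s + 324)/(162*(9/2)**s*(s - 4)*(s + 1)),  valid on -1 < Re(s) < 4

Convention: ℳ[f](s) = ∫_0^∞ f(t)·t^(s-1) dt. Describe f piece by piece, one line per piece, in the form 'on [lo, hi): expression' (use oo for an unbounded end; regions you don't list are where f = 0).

back out the common scale on t: 3*t/2 on [0, 1/3); 3*t on [1/3, 2); 16/(81*t**4) on [2, ∞)
undo the common scale on t: t on [0, 1/2); 2*t on [1/2, 3); t**(-4) on [3, ∞)
treat the 3 regions marked off by 2/9, 4/3 separately and sum
∫ 9*t/4·t^(s-1) over [0, 2/9)
[2/9, 4/3) adds the kernel integral of 9*t/2
on [4/3, ∞): add ∫ 256/(6561*t**4)·t^(s-1) dt

on [0, 2/9): 9*t/4
on [2/9, 4/3): 9*t/2
on [4/3, oo): 256/(6561*t**4)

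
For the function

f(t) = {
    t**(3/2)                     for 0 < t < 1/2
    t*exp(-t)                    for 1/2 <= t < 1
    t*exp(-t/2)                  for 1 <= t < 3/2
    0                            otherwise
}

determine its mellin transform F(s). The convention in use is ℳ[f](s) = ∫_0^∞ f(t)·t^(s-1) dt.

(4*2**(2*s)*(2*s + 3)*uppergamma(s + 1, 1/2) - 4*2**(2*s)*(2*s + 3)*uppergamma(s + 1, 3/4) + 2*2**s*(2*s + 3)*uppergamma(s + 1, 1/2) - 2*2**s*(2*s + 3)*uppergamma(s + 1, 1) + sqrt(2))/(2*2**s*(2*s + 3))
  Re(s) > -3/2

the shared t-power comes off first: sqrt(t) on [0, 1/2); exp(-t) on [1/2, 1); exp(-t/2) on [1, 3/2)
breakpoints 1/2, 1: one integral from each of the 3 segments
for t in [0, 1/2): the term is ∫ t**(3/2)·t^(s-1)
segment [1/2, 1) carries t*exp(-t); integrate it
between 1 and 3/2 the integrand is t*exp(-t/2)·t^(s-1)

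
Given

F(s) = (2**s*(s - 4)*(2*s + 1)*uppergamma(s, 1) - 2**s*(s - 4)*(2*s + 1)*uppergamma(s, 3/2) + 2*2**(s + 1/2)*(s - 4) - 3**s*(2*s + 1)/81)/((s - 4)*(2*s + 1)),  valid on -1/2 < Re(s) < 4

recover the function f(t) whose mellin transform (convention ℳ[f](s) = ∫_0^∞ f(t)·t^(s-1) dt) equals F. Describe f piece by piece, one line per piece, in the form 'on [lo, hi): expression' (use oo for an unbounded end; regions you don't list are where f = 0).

on [0, 2): sqrt(t)
on [2, 3): exp(-t/2)
on [3, oo): t**(-4)

linearity at 2, 3 turns ℳ[f](s) into 3 summed integrals
[0, 2) adds the kernel integral of sqrt(t)
the [2, 3) slice contributes ∫ exp(-t/2)·t^(s-1) dt
piece [3, ∞): integrate t**(-4) against the kernel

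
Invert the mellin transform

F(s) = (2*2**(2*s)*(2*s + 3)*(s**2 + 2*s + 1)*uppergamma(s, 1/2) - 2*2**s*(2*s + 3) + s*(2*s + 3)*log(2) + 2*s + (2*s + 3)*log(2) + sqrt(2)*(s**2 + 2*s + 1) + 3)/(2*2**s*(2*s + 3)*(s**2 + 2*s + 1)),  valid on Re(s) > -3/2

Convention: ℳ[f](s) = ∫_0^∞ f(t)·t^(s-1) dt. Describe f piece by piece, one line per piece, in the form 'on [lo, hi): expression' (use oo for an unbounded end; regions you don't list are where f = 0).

linearity at 1/2, 1 turns ℳ[f](s) into 3 summed integrals
piece [0, 1/2): integrate t**(3/2) against the kernel
∫ over [1/2, 1) of t*log(t)·t^(s-1) joins the sum
[1, ∞) adds the kernel integral of exp(-t/2)

on [0, 1/2): t**(3/2)
on [1/2, 1): t*log(t)
on [1, oo): exp(-t/2)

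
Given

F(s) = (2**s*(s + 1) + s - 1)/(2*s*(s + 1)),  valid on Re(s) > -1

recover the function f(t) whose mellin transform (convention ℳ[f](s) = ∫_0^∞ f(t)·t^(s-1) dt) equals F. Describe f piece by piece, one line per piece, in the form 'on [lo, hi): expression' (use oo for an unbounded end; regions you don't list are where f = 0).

the 2 pieces separated at 1 each add one integral
over [0, 1), the kernel integral of t enters the sum
for t in [1, 2): the term is ∫ 1/2·t^(s-1)

on [0, 1): t
on [1, 2): 1/2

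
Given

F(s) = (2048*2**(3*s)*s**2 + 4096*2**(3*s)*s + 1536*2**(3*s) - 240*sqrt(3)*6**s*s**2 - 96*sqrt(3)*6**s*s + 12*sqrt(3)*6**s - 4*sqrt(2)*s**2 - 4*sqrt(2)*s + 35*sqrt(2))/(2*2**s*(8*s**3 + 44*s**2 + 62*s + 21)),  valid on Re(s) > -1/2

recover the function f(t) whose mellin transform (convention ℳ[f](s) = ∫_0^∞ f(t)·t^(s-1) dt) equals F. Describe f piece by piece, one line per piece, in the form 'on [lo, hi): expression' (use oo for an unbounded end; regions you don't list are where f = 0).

the 3 pieces separated at 1/2, 3 each add one integral
∫ over [0, 1/2) of 3*sqrt(t)/2·t^(s-1) joins the sum
on [1/2, 3): add ∫ 4*t**(3/2)·t^(s-1) dt
between 3 and 4 the integrand is t**(7/2)·t^(s-1)

on [0, 1/2): 3*sqrt(t)/2
on [1/2, 3): 4*t**(3/2)
on [3, 4): t**(7/2)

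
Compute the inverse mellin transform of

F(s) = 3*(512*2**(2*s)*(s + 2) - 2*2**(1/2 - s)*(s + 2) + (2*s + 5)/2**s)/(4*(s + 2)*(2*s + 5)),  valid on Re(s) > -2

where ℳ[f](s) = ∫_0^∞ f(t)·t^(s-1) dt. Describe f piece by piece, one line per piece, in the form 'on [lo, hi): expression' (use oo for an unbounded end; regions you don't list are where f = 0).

integrate the 2 segments split at 1/2, then add the results
over [0, 1/2), the kernel integral of 3*t**2 enters the sum
∫ 6*t**(5/2)·t^(s-1) over [1/2, 4)

on [0, 1/2): 3*t**2
on [1/2, 4): 6*t**(5/2)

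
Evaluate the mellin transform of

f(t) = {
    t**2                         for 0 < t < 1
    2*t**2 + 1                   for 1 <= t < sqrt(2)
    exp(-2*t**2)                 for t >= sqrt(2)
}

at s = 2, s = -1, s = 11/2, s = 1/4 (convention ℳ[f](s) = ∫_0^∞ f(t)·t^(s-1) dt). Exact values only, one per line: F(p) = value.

F(2) = exp(-4)/4 + 9/4
F(-1) = sqrt(2)*(-2*sqrt(pi)*exp(4)*erfc(2) + 1 + 3*exp(4))*exp(-4)/2
F(11/2) = -52/165 + 2**(1/4)*uppergamma(11/4, 4)/16 + 472*2**(3/4)/165
F(1/4) = -40/9 + 2**(7/8)*uppergamma(1/8, 4)/4 + 52*2**(1/8)/9

the power substitution comes off first: t on [0, 1); 2*t + 1 on [1, 2); exp(-2*t) on [2, ∞)
decompose at 1, sqrt(2); ℳ[f](s) sums the 3 pieces' integrals
segment [0, 1) carries t**2; integrate it
for t in [1, sqrt(2)): the term is ∫ (2*t**2 + 1)·t^(s-1)
piece [sqrt(2), ∞): integrate exp(-2*t**2) against the kernel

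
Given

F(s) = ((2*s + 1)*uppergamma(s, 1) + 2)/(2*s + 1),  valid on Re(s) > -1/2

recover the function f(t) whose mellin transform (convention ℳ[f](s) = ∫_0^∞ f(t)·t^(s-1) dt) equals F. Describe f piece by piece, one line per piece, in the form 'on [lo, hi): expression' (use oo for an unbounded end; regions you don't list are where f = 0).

linearity at 1 turns ℳ[f](s) into 2 summed integrals
for t in [0, 1): the term is ∫ sqrt(t)·t^(s-1)
piece [1, ∞): integrate exp(-t) against the kernel

on [0, 1): sqrt(t)
on [1, oo): exp(-t)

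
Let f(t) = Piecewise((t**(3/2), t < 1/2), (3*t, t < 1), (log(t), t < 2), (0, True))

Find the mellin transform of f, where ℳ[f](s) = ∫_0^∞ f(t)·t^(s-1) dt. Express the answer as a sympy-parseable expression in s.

(-2*2**(2*s)*(s + 1)*(2*s + 3) + 6*2**s*s**2*(2*s + 3) + 2*2**s*(s + 1)*(2*s + 3) + 4**s*s*(s + 1)*(2*s + 3)*log(4) + sqrt(2)*s**2*(s + 1) - 3*s**2*(2*s + 3))/(2*2**s*s**2*(s + 1)*(2*s + 3))
  Re(s) > -3/2

cuts at 1/2, 1: linearity sums the 3 kernel integrals
segment [0, 1/2) carries t**(3/2); integrate it
∫ over [1/2, 1) of 3*t·t^(s-1) joins the sum
∫ log(t)·t^(s-1) over [1, 2)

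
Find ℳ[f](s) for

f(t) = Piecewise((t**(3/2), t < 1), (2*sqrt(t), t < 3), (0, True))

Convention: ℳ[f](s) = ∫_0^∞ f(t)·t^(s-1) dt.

split f at 1: ℳ[f](s) collects 2 kernel integrals
on [0, 1) integrate f = t**(3/2) against the kernel
on [1, 3) integrate f = 2*sqrt(t) against the kernel

(4*sqrt(3)*3**s*(2*s + 3) - 4*s - 10)/((2*s + 1)*(2*s + 3))
  Re(s) > -3/2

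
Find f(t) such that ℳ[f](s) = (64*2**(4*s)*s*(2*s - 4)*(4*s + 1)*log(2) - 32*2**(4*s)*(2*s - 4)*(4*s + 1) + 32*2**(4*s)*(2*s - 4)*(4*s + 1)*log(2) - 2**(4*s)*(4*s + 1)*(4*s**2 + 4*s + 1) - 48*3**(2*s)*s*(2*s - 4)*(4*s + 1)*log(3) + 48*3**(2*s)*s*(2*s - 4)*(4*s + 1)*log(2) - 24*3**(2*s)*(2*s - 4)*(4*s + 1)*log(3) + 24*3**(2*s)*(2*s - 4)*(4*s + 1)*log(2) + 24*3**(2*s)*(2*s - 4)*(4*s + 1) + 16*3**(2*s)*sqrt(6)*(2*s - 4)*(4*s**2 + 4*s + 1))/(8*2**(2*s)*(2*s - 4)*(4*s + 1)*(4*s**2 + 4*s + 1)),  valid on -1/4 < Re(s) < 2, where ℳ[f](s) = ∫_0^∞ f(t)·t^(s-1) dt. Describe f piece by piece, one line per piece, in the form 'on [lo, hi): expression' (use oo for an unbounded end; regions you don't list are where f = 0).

undo the power substitution: sqrt(t) on [0, 3/2); t*log(t) on [3/2, 2); t**(-4) on [2, ∞)
along the cuts 9/4, 4, ℳ[f](s) splits into 3 integrals
piece [0, 9/4): integrate t**(1/4) against the kernel
the [9/4, 4) slice contributes ∫ sqrt(t)*log(sqrt(t))·t^(s-1) dt
between 4 and ∞ the integrand is t**(-2)·t^(s-1)

on [0, 9/4): t**(1/4)
on [9/4, 4): sqrt(t)*log(sqrt(t))
on [4, oo): t**(-2)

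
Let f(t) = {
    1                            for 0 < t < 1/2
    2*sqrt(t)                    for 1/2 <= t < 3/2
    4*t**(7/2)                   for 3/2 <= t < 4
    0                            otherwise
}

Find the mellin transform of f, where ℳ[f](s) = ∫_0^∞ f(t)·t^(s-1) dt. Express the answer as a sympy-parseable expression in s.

(4096*2**(3*s)*s**2 + 2048*2**(3*s)*s - 46*3**s*sqrt(6)*s**2 + 3**s*sqrt(6)*s - 8*sqrt(2)*s**2 + 8*s**2 - 28*sqrt(2)*s + 32*s + 14)/(2*2**s*s*(4*s**2 + 16*s + 7))
  Re(s) > 0

split f at 1/2, 3/2: ℳ[f](s) collects 3 kernel integrals
the [0, 1/2) slice contributes ∫ 1·t^(s-1) dt
segment [1/2, 3/2) carries 2*sqrt(t); integrate it
on [3/2, 4): add ∫ 4*t**(7/2)·t^(s-1) dt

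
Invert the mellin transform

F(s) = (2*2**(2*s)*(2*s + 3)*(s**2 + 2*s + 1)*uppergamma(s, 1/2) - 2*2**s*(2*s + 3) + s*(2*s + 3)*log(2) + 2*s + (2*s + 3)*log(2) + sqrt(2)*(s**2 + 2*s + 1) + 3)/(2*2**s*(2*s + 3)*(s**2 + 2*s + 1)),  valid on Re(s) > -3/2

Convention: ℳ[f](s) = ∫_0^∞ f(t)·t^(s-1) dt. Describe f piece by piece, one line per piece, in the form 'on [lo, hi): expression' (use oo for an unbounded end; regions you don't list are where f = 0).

the 3 pieces separated at 1/2, 1 each add one integral
on [0, 1/2): add ∫ t**(3/2)·t^(s-1) dt
on [1/2, 1) integrate f = t*log(t) against the kernel
on [1, ∞) integrate f = exp(-t/2) against the kernel

on [0, 1/2): t**(3/2)
on [1/2, 1): t*log(t)
on [1, oo): exp(-t/2)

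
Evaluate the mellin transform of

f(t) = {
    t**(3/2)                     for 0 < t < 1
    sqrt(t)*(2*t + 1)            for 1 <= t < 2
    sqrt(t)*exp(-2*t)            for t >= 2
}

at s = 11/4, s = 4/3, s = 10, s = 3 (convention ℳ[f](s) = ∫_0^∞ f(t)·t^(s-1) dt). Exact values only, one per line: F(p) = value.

F(11/4) = -120/221 + 2**(3/4)*uppergamma(13/4, 4)/16 + 2208*2**(1/4)/221
F(4/3) = -168/187 + 2**(1/6)*uppergamma(11/6, 4)/4 + 732*2**(5/6)/187
F(10) = ((-184549376 + 459561500672*sqrt(2))*exp(4)/1012924416 + sqrt(2)*(316234143225*sqrt(pi)*exp(4)*erfc(2) + 30311080231236)/1012924416)*exp(-4)
F(3) = (sqrt(2)*(945*sqrt(pi)*exp(4)*erfc(2) + 29988)/8064 + (-4096 + 75776*sqrt(2))*exp(4)/8064)*exp(-4)

peel off the shared t-power: t on [0, 1); 2*t + 1 on [1, 2); exp(-2*t) on [2, ∞)
cuts at 1, 2: linearity sums the 3 kernel integrals
piece [0, 1): integrate t**(3/2) against the kernel
on [1, 2) integrate f = sqrt(t)*(2*t + 1) against the kernel
for t in [2, ∞): the term is ∫ sqrt(t)*exp(-2*t)·t^(s-1)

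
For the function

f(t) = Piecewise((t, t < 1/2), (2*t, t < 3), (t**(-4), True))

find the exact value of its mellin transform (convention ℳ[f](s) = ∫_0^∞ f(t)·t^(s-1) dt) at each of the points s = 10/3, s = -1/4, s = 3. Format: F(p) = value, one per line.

breakpoints 1/2, 3: one integral from each of the 3 segments
the [0, 1/2) slice contributes ∫ t·t^(s-1) dt
on [1/2, 3): add ∫ 2*t·t^(s-1) dt
[3, ∞) adds the kernel integral of t**(-4)

F(10/3) = 2**(2/3)*(-3 + 7880*6**(1/3))/416
F(-1/4) = -2*2**(1/4)/3 + 11020*3**(3/4)/4131
F(3) = 7837/192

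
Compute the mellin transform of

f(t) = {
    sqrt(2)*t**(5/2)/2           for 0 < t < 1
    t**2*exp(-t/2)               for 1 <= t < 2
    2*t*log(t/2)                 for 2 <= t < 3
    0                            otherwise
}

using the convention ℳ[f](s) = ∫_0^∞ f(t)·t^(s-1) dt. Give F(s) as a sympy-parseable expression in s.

reversing the shared t-power: sqrt(2)*sqrt(t)/2 on [0, 1); exp(-t/2) on [1, 2); 2*log(t/2)/t on [2, 3)
remove the common scale on t first: sqrt(t) on [0, 1/2); exp(-t) on [1/2, 1); log(t)/t on [1, 3/2)
slice at 1, 2, transform all 3 pieces, and sum them
segment [0, 1) carries sqrt(2)*t**(5/2)/2; integrate it
piece [1, 2): integrate t**2*exp(-t/2) against the kernel
[2, 3) adds the kernel integral of 2*t*log(t/2)

(4*2**s*(2*s + 5)*(2*s - (s + 2)**2 + 3)*uppergamma(s + 2, 1/2) - 4*2**s*(2*s + 5)*(2*s - (s + 2)**2 + 3)*uppergamma(s + 2, 1) - 4*2**s*(2*s + 5) + 3**s*(s + 2)*(2*s + 5)*(-6*log(3) + 6*log(2)) + 3**s*(2*s + 5)*(-6*log(2) + 6*log(3)) + 6*3**s*(2*s + 5) + sqrt(2)*(2*s - (s + 2)**2 + 3))/((2*s + 5)*(2*s - (s + 2)**2 + 3))
  Re(s) > -5/2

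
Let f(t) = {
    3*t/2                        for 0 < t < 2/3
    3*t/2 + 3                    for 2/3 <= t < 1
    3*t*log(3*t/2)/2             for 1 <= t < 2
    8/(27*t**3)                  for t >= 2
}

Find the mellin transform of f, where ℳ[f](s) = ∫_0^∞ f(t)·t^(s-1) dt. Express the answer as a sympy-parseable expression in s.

(-162*2**s*s*(s - 3)*(s**2 + 2*s + 1) - 162*2**s*(s - 3)*(s**2 + 2*s + 1) - 81*3**s*s**2*(s - 3)*(s + 1)*log(3) + 81*3**s*s**2*(s - 3)*(s + 1)*log(2) - 81*3**s*s*(s - 3)*(s + 1)*log(3) + 81*3**s*s*(s - 3)*(s + 1)*log(2) + 81*3**s*s*(s - 3)*(s + 1) + 243*3**s*s*(s - 3)*(s**2 + 2*s + 1) + 162*3**s*(s - 3)*(s**2 + 2*s + 1) + 162*6**s*s**2*(s - 3)*(s + 1)*log(3) - 162*6**s*s*(s - 3)*(s + 1) + 162*6**s*s*(s - 3)*(s + 1)*log(3) - 2*6**s*s*(s + 1)*(s**2 + 2*s + 1))/(54*3**s*s*(s - 3)*(s + 1)*(s**2 + 2*s + 1))
  -1 < Re(s) < 3

back out the common scale on t: t on [0, 1); t + 3 on [1, 3/2); t*log(t) on [3/2, 3); …
f breaks at 2/3, 1, 2 into 4 integrals to sum
piece [0, 2/3): integrate 3*t/2 against the kernel
the [2/3, 1) slice contributes ∫ (3*t/2 + 3)·t^(s-1) dt
over [1, 2), the kernel integral of 3*t*log(3*t/2)/2 enters the sum
∫ over [2, ∞) of 8/(27*t**3)·t^(s-1) joins the sum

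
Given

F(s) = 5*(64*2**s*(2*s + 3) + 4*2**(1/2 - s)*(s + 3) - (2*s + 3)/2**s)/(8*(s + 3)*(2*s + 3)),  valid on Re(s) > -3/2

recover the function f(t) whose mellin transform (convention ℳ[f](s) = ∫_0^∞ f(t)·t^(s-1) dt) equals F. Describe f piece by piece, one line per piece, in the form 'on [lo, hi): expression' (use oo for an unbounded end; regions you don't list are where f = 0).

on [0, 1/2): 5*t**(3/2)
on [1/2, 2): 5*t**3

split f at 1/2: ℳ[f](s) collects 2 kernel integrals
for t in [0, 1/2): the term is ∫ 5*t**(3/2)·t^(s-1)
[1/2, 2) adds the kernel integral of 5*t**3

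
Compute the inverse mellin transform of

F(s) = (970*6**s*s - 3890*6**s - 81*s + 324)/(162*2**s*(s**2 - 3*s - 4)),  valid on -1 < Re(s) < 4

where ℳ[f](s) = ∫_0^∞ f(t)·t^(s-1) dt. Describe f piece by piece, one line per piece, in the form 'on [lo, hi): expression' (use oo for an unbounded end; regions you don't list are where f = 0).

treat the 3 regions marked off by 1/2, 3 separately and sum
for t in [0, 1/2): the term is ∫ t·t^(s-1)
for t in [1/2, 3): the term is ∫ 2*t·t^(s-1)
on [3, ∞) integrate f = t**(-4) against the kernel

on [0, 1/2): t
on [1/2, 3): 2*t
on [3, oo): t**(-4)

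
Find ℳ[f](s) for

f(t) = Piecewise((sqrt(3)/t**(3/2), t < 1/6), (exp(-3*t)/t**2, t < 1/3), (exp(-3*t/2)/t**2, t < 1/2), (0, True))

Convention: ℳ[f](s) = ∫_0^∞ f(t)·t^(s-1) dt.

back out the shared t-power: sqrt(3)/sqrt(t) on [0, 1/6); exp(-3*t)/t on [1/6, 1/3); exp(-3*t/2)/t on [1/3, 1/2)
strip the shared t-power: sqrt(3)*sqrt(t) on [0, 1/6); exp(-3*t) on [1/6, 1/3); exp(-3*t/2) on [1/3, 1/2)
the common scale on t comes off first: sqrt(t) on [0, 1/2); exp(-t) on [1/2, 1); exp(-t/2) on [1, 3/2)
integrate the 3 segments split at 1/6, 1/3, then add the results
∫ sqrt(3)/t**(3/2)·t^(s-1) over [0, 1/6)
segment 1/6 to 1/3 holds exp(-3*t)/t**2; add its integral
∫ exp(-3*t/2)/t**2·t^(s-1) over [1/3, 1/2)

9*(2**(2*s)*(2*s - 3)*uppergamma(s - 2, 1/2) - 2**(2*s)*(2*s - 3)*uppergamma(s - 2, 3/4) + 4*2**s*(2*s - 3)*uppergamma(s - 2, 1/2) - 4*2**s*(2*s - 3)*uppergamma(s - 2, 1) + 16*sqrt(2))/(4*6**s*(2*s - 3))
  Re(s) > 3/2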